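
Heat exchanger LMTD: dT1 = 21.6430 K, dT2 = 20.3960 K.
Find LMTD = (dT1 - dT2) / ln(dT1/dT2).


dT1/dT2 = 1.0611
ln(dT1/dT2) = 0.0593
LMTD = 1.2470 / 0.0593 = 21.0133 K

21.0133 K


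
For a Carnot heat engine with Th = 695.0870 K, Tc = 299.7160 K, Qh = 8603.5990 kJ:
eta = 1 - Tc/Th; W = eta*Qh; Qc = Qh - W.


eta = 1 - 299.7160/695.0870 = 0.5688
W = 0.5688 * 8603.5990 = 4893.7954 kJ
Qc = 8603.5990 - 4893.7954 = 3709.8036 kJ

eta = 56.8808%, W = 4893.7954 kJ, Qc = 3709.8036 kJ


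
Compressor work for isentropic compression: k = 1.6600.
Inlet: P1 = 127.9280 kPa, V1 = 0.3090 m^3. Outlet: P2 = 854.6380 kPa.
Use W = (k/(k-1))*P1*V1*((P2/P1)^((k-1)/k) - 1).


(k-1)/k = 0.3976
(P2/P1)^exp = 2.1278
W = 2.5152 * 127.9280 * 0.3090 * (2.1278 - 1) = 112.1337 kJ

112.1337 kJ


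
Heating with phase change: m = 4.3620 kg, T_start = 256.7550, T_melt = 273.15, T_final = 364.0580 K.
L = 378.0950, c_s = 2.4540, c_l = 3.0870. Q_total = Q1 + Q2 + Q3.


Q1 (sensible, solid) = 4.3620 * 2.4540 * 16.3950 = 175.4978 kJ
Q2 (latent) = 4.3620 * 378.0950 = 1649.2504 kJ
Q3 (sensible, liquid) = 4.3620 * 3.0870 * 90.9080 = 1224.1211 kJ
Q_total = 3048.8693 kJ

3048.8693 kJ


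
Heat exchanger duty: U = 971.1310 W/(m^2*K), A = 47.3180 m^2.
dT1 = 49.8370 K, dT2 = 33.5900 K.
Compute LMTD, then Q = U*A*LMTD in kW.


LMTD = 41.1807 K
Q = 971.1310 * 47.3180 * 41.1807 = 1892335.5233 W = 1892.3355 kW

1892.3355 kW


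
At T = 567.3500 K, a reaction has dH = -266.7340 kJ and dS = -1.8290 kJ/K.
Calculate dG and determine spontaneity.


T*dS = 567.3500 * -1.8290 = -1037.6832 kJ
dG = -266.7340 + 1037.6832 = 770.9492 kJ (non-spontaneous)

dG = 770.9492 kJ, non-spontaneous


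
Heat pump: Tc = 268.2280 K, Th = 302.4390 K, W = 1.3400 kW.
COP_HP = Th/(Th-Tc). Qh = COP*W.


COP = 302.4390 / 34.2110 = 8.8404
Qh = 8.8404 * 1.3400 = 11.8461 kW

COP = 8.8404, Qh = 11.8461 kW


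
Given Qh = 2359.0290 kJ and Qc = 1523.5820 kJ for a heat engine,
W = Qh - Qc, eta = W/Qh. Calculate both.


W = 2359.0290 - 1523.5820 = 835.4470 kJ
eta = 835.4470 / 2359.0290 = 0.3541 = 35.4149%

W = 835.4470 kJ, eta = 35.4149%


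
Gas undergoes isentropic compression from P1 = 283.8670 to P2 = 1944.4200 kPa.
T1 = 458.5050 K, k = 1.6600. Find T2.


(k-1)/k = 0.3976
(P2/P1)^exp = 2.1491
T2 = 458.5050 * 2.1491 = 985.3726 K

985.3726 K


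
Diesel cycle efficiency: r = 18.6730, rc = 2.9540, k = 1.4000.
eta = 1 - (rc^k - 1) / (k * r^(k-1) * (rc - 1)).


r^(k-1) = 3.2247
rc^k = 4.5559
eta = 0.5969 = 59.6901%

59.6901%


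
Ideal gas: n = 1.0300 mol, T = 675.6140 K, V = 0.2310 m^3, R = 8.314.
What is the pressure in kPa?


P = nRT/V = 1.0300 * 8.314 * 675.6140 / 0.2310
= 5785.5664 / 0.2310 = 25045.7422 Pa = 25.0457 kPa

25.0457 kPa


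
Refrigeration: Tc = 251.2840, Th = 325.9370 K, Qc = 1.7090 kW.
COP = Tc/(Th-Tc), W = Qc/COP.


COP = 251.2840 / 74.6530 = 3.3660
W = 1.7090 / 3.3660 = 0.5077 kW

COP = 3.3660, W = 0.5077 kW


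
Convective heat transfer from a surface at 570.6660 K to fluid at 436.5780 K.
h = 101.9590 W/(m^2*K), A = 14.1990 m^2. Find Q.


dT = 134.0880 K
Q = 101.9590 * 14.1990 * 134.0880 = 194121.3217 W

194121.3217 W


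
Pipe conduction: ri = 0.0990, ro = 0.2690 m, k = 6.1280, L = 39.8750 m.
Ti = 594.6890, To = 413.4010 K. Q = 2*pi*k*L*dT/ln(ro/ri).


dT = 181.2880 K
ln(ro/ri) = 0.9996
Q = 2*pi*6.1280*39.8750*181.2880 / 0.9996 = 278449.0956 W

278449.0956 W


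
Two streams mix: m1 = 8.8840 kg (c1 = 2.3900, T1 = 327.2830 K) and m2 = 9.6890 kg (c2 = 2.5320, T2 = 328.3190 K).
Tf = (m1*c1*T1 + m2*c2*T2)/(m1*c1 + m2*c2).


num = 15003.6230
den = 45.7653
Tf = 327.8383 K

327.8383 K


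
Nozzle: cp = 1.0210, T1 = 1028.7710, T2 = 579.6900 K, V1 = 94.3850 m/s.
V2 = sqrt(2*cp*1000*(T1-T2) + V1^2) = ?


dT = 449.0810 K
2*cp*1000*dT = 917023.4020
V1^2 = 8908.5282
V2 = sqrt(925931.9302) = 962.2536 m/s

962.2536 m/s


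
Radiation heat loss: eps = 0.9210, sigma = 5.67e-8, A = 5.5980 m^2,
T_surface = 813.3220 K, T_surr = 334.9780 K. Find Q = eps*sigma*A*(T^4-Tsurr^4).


T^4 = 4.3757e+11
Tsurr^4 = 1.2591e+10
Q = 0.9210 * 5.67e-8 * 5.5980 * 4.2498e+11 = 124235.4461 W

124235.4461 W


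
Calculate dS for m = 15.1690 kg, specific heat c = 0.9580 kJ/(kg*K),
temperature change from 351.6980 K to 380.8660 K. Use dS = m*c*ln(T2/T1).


T2/T1 = 1.0829
ln(T2/T1) = 0.0797
dS = 15.1690 * 0.9580 * 0.0797 = 1.1578 kJ/K

1.1578 kJ/K


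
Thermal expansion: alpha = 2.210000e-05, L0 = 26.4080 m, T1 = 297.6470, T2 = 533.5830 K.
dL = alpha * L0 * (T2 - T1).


dT = 235.9360 K
dL = 2.210000e-05 * 26.4080 * 235.9360 = 0.137696 m
L_final = 26.545696 m

dL = 0.137696 m


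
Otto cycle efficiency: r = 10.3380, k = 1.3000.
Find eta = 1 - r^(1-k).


r^(k-1) = 2.0153
eta = 1 - 1/2.0153 = 0.5038 = 50.3786%

50.3786%


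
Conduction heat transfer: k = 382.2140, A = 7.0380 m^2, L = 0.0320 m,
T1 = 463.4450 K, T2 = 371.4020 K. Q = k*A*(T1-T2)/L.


dT = 92.0430 K
Q = 382.2140 * 7.0380 * 92.0430 / 0.0320 = 7737428.3467 W

7737428.3467 W


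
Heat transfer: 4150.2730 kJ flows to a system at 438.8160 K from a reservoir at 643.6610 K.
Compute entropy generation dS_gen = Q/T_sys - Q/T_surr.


dS_sys = 4150.2730/438.8160 = 9.4579 kJ/K
dS_surr = -4150.2730/643.6610 = -6.4479 kJ/K
dS_gen = 9.4579 - 6.4479 = 3.0100 kJ/K (irreversible)

dS_gen = 3.0100 kJ/K, irreversible


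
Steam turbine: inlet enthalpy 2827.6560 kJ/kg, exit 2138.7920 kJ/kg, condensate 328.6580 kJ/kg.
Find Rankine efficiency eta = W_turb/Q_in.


W = 688.8640 kJ/kg
Q_in = 2498.9980 kJ/kg
eta = 0.2757 = 27.5656%

eta = 27.5656%


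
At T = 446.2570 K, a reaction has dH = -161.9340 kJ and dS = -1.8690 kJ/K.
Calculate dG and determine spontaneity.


T*dS = 446.2570 * -1.8690 = -834.0543 kJ
dG = -161.9340 + 834.0543 = 672.1203 kJ (non-spontaneous)

dG = 672.1203 kJ, non-spontaneous


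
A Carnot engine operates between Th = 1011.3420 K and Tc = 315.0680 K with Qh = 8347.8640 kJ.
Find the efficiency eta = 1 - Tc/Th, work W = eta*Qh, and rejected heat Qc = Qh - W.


eta = 1 - 315.0680/1011.3420 = 0.6885
W = 0.6885 * 8347.8640 = 5747.2157 kJ
Qc = 8347.8640 - 5747.2157 = 2600.6483 kJ

eta = 68.8465%, W = 5747.2157 kJ, Qc = 2600.6483 kJ


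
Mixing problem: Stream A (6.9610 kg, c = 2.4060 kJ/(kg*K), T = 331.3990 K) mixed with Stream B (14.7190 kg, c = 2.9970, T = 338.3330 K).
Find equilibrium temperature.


num = 20475.1560
den = 60.8610
Tf = 336.4249 K

336.4249 K


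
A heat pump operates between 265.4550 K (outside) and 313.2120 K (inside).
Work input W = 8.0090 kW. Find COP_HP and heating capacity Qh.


COP = 313.2120 / 47.7570 = 6.5585
Qh = 6.5585 * 8.0090 = 52.5266 kW

COP = 6.5585, Qh = 52.5266 kW


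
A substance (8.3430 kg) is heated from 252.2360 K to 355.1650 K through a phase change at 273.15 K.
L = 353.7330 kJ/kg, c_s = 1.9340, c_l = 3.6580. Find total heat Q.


Q1 (sensible, solid) = 8.3430 * 1.9340 * 20.9140 = 337.4550 kJ
Q2 (latent) = 8.3430 * 353.7330 = 2951.1944 kJ
Q3 (sensible, liquid) = 8.3430 * 3.6580 * 82.0150 = 2502.9907 kJ
Q_total = 5791.6401 kJ

5791.6401 kJ


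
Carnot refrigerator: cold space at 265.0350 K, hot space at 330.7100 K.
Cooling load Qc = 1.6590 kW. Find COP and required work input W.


COP = 265.0350 / 65.6750 = 4.0356
W = 1.6590 / 4.0356 = 0.4111 kW

COP = 4.0356, W = 0.4111 kW


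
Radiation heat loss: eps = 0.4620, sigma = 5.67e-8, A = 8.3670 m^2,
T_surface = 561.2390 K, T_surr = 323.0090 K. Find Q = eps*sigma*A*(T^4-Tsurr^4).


T^4 = 9.9218e+10
Tsurr^4 = 1.0886e+10
Q = 0.4620 * 5.67e-8 * 8.3670 * 8.8332e+10 = 19360.4341 W

19360.4341 W


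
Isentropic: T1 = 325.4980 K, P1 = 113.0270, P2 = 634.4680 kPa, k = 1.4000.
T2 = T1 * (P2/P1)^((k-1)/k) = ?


(k-1)/k = 0.2857
(P2/P1)^exp = 1.6371
T2 = 325.4980 * 1.6371 = 532.8603 K

532.8603 K


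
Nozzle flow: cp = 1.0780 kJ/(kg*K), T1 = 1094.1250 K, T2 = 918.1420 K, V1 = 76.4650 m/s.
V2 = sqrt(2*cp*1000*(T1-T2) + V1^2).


dT = 175.9830 K
2*cp*1000*dT = 379419.3480
V1^2 = 5846.8962
V2 = sqrt(385266.2442) = 620.6982 m/s

620.6982 m/s


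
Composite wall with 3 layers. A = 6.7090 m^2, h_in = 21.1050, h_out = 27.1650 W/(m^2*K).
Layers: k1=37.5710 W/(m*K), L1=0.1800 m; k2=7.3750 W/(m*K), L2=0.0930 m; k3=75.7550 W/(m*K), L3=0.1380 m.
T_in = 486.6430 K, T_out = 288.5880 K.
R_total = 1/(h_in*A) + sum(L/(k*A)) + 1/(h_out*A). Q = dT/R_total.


R_conv_in = 1/(21.1050*6.7090) = 0.0071
R_1 = 0.1800/(37.5710*6.7090) = 0.0007
R_2 = 0.0930/(7.3750*6.7090) = 0.0019
R_3 = 0.1380/(75.7550*6.7090) = 0.0003
R_conv_out = 1/(27.1650*6.7090) = 0.0055
R_total = 0.0154 K/W
Q = 198.0550 / 0.0154 = 12848.4810 W

R_total = 0.0154 K/W, Q = 12848.4810 W


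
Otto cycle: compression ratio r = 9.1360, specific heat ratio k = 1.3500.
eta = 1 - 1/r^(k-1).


r^(k-1) = 2.1690
eta = 1 - 1/2.1690 = 0.5390 = 53.8963%

53.8963%


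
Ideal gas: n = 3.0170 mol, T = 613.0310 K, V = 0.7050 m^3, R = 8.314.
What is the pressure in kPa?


P = nRT/V = 3.0170 * 8.314 * 613.0310 / 0.7050
= 15376.8638 / 0.7050 = 21811.1543 Pa = 21.8112 kPa

21.8112 kPa


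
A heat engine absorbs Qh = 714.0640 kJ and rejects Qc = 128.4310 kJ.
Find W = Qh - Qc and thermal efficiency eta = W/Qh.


W = 714.0640 - 128.4310 = 585.6330 kJ
eta = 585.6330 / 714.0640 = 0.8201 = 82.0141%

W = 585.6330 kJ, eta = 82.0141%


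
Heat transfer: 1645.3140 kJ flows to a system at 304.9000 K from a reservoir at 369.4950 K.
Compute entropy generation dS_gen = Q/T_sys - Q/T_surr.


dS_sys = 1645.3140/304.9000 = 5.3962 kJ/K
dS_surr = -1645.3140/369.4950 = -4.4529 kJ/K
dS_gen = 5.3962 - 4.4529 = 0.9434 kJ/K (irreversible)

dS_gen = 0.9434 kJ/K, irreversible


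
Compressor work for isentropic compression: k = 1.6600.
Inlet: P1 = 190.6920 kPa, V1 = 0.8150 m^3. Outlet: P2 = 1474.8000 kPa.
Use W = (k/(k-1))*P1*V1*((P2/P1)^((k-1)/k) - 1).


(k-1)/k = 0.3976
(P2/P1)^exp = 2.2554
W = 2.5152 * 190.6920 * 0.8150 * (2.2554 - 1) = 490.7147 kJ

490.7147 kJ


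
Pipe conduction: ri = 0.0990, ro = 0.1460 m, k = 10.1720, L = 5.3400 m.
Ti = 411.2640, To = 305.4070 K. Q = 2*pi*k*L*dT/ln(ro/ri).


dT = 105.8570 K
ln(ro/ri) = 0.3885
Q = 2*pi*10.1720*5.3400*105.8570 / 0.3885 = 92997.4036 W

92997.4036 W


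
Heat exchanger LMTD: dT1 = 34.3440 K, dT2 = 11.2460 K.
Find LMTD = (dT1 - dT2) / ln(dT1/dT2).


dT1/dT2 = 3.0539
ln(dT1/dT2) = 1.1164
LMTD = 23.0980 / 1.1164 = 20.6894 K

20.6894 K


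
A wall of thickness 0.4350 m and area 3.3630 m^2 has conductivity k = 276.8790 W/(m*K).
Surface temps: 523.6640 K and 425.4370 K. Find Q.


dT = 98.2270 K
Q = 276.8790 * 3.3630 * 98.2270 / 0.4350 = 210260.8948 W

210260.8948 W


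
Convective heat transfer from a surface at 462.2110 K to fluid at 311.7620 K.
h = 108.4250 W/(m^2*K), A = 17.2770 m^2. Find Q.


dT = 150.4490 K
Q = 108.4250 * 17.2770 * 150.4490 = 281829.9019 W

281829.9019 W


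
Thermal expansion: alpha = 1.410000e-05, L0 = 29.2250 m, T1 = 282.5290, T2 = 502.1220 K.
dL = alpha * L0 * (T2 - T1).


dT = 219.5930 K
dL = 1.410000e-05 * 29.2250 * 219.5930 = 0.090488 m
L_final = 29.315488 m

dL = 0.090488 m


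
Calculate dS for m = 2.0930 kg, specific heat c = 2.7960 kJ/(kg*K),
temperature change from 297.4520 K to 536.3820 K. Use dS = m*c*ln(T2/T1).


T2/T1 = 1.8033
ln(T2/T1) = 0.5896
dS = 2.0930 * 2.7960 * 0.5896 = 3.4503 kJ/K

3.4503 kJ/K


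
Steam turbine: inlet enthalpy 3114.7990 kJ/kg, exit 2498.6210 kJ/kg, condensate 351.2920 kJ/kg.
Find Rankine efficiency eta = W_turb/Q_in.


W = 616.1780 kJ/kg
Q_in = 2763.5070 kJ/kg
eta = 0.2230 = 22.2970%

eta = 22.2970%


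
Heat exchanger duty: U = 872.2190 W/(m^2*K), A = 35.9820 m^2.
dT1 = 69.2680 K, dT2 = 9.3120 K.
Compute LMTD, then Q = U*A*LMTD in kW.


LMTD = 29.8782 K
Q = 872.2190 * 35.9820 * 29.8782 = 937703.5393 W = 937.7035 kW

937.7035 kW


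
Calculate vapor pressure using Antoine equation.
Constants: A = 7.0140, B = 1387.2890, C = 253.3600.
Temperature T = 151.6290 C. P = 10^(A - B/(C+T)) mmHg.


C+T = 404.9890
B/(C+T) = 3.4255
log10(P) = 7.0140 - 3.4255 = 3.5885
P = 10^3.5885 = 3877.0555 mmHg

3877.0555 mmHg


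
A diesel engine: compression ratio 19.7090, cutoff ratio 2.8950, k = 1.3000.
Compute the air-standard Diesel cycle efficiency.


r^(k-1) = 2.4457
rc^k = 3.9824
eta = 0.5050 = 50.4993%

50.4993%


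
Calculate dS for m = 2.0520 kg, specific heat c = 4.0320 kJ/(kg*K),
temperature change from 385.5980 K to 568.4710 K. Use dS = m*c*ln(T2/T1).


T2/T1 = 1.4743
ln(T2/T1) = 0.3882
dS = 2.0520 * 4.0320 * 0.3882 = 3.2115 kJ/K

3.2115 kJ/K


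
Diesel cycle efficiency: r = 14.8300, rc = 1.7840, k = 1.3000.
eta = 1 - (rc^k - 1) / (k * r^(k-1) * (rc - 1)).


r^(k-1) = 2.2457
rc^k = 2.1223
eta = 0.5096 = 50.9635%

50.9635%


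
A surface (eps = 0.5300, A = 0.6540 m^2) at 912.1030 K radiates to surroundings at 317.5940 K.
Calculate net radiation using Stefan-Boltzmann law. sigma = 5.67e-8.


T^4 = 6.9211e+11
Tsurr^4 = 1.0174e+10
Q = 0.5300 * 5.67e-8 * 0.6540 * 6.8194e+11 = 13402.3437 W

13402.3437 W


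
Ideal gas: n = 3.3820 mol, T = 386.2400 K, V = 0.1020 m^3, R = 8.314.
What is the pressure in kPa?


P = nRT/V = 3.3820 * 8.314 * 386.2400 / 0.1020
= 10860.2762 / 0.1020 = 106473.2964 Pa = 106.4733 kPa

106.4733 kPa


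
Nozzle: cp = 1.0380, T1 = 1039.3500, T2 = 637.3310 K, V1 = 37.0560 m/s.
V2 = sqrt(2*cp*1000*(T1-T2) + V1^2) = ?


dT = 402.0190 K
2*cp*1000*dT = 834591.4440
V1^2 = 1373.1471
V2 = sqrt(835964.5911) = 914.3110 m/s

914.3110 m/s


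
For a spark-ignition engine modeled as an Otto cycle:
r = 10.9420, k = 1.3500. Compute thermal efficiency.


r^(k-1) = 2.3104
eta = 1 - 1/2.3104 = 0.5672 = 56.7171%

56.7171%


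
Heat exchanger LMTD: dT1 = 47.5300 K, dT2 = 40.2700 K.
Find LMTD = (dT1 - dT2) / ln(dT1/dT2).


dT1/dT2 = 1.1803
ln(dT1/dT2) = 0.1658
LMTD = 7.2600 / 0.1658 = 43.7998 K

43.7998 K


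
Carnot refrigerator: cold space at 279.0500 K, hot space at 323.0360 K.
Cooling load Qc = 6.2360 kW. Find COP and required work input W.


COP = 279.0500 / 43.9860 = 6.3441
W = 6.2360 / 6.3441 = 0.9830 kW

COP = 6.3441, W = 0.9830 kW


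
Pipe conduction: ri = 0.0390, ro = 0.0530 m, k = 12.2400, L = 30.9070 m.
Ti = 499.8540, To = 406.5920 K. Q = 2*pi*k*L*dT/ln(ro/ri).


dT = 93.2620 K
ln(ro/ri) = 0.3067
Q = 2*pi*12.2400*30.9070*93.2620 / 0.3067 = 722713.6039 W

722713.6039 W


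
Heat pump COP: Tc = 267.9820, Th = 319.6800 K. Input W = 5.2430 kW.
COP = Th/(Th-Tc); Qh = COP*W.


COP = 319.6800 / 51.6980 = 6.1836
Qh = 6.1836 * 5.2430 = 32.4206 kW

COP = 6.1836, Qh = 32.4206 kW


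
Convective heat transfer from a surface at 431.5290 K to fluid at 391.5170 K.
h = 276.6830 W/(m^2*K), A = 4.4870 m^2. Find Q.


dT = 40.0120 K
Q = 276.6830 * 4.4870 * 40.0120 = 49673.9626 W

49673.9626 W


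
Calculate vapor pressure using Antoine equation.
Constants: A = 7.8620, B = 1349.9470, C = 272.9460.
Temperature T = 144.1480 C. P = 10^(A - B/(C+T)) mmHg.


C+T = 417.0940
B/(C+T) = 3.2366
log10(P) = 7.8620 - 3.2366 = 4.6254
P = 10^4.6254 = 42213.0380 mmHg

42213.0380 mmHg


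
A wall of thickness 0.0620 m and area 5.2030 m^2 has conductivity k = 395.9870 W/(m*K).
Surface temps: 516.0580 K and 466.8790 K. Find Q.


dT = 49.1790 K
Q = 395.9870 * 5.2030 * 49.1790 / 0.0620 = 1634266.0489 W

1634266.0489 W


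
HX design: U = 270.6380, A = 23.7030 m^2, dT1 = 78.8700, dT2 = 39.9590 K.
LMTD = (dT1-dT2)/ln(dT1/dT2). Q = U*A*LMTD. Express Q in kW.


LMTD = 57.2265 K
Q = 270.6380 * 23.7030 * 57.2265 = 367104.2588 W = 367.1043 kW

367.1043 kW


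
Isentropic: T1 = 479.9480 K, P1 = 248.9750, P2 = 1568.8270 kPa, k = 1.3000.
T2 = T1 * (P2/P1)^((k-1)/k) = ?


(k-1)/k = 0.2308
(P2/P1)^exp = 1.5293
T2 = 479.9480 * 1.5293 = 733.9654 K

733.9654 K


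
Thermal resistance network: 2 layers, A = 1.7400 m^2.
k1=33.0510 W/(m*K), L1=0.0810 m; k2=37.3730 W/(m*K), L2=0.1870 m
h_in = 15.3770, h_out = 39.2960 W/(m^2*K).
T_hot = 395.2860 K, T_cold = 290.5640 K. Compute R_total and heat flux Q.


R_conv_in = 1/(15.3770*1.7400) = 0.0374
R_1 = 0.0810/(33.0510*1.7400) = 0.0014
R_2 = 0.1870/(37.3730*1.7400) = 0.0029
R_conv_out = 1/(39.2960*1.7400) = 0.0146
R_total = 0.0563 K/W
Q = 104.7220 / 0.0563 = 1860.5944 W

R_total = 0.0563 K/W, Q = 1860.5944 W


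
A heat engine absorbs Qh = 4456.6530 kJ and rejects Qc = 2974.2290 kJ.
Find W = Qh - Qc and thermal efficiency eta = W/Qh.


W = 4456.6530 - 2974.2290 = 1482.4240 kJ
eta = 1482.4240 / 4456.6530 = 0.3326 = 33.2632%

W = 1482.4240 kJ, eta = 33.2632%


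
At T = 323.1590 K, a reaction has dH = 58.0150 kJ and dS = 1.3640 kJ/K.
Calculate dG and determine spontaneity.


T*dS = 323.1590 * 1.3640 = 440.7889 kJ
dG = 58.0150 - 440.7889 = -382.7739 kJ (spontaneous)

dG = -382.7739 kJ, spontaneous


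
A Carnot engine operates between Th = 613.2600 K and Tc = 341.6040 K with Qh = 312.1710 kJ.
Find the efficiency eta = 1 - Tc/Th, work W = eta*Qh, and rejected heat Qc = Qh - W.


eta = 1 - 341.6040/613.2600 = 0.4430
W = 0.4430 * 312.1710 = 138.2825 kJ
Qc = 312.1710 - 138.2825 = 173.8885 kJ

eta = 44.2970%, W = 138.2825 kJ, Qc = 173.8885 kJ


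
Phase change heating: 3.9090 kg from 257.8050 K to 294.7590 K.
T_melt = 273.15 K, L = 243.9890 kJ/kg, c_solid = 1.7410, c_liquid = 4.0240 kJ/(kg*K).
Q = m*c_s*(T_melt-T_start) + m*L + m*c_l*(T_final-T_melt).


Q1 (sensible, solid) = 3.9090 * 1.7410 * 15.3450 = 104.4315 kJ
Q2 (latent) = 3.9090 * 243.9890 = 953.7530 kJ
Q3 (sensible, liquid) = 3.9090 * 4.0240 * 21.6090 = 339.9056 kJ
Q_total = 1398.0901 kJ

1398.0901 kJ


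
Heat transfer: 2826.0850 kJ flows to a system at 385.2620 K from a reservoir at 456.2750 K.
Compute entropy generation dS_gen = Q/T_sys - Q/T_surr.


dS_sys = 2826.0850/385.2620 = 7.3355 kJ/K
dS_surr = -2826.0850/456.2750 = -6.1938 kJ/K
dS_gen = 7.3355 - 6.1938 = 1.1417 kJ/K (irreversible)

dS_gen = 1.1417 kJ/K, irreversible


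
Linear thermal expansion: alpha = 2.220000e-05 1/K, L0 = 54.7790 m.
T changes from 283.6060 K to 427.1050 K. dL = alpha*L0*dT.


dT = 143.4990 K
dL = 2.220000e-05 * 54.7790 * 143.4990 = 0.174508 m
L_final = 54.953508 m

dL = 0.174508 m


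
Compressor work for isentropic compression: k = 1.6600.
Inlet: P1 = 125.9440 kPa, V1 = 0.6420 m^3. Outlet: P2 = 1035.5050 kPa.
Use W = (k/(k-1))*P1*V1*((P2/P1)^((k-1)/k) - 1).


(k-1)/k = 0.3976
(P2/P1)^exp = 2.3109
W = 2.5152 * 125.9440 * 0.6420 * (2.3109 - 1) = 266.5958 kJ

266.5958 kJ


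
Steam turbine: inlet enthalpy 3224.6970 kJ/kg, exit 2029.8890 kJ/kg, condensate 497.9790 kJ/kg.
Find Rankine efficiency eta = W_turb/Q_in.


W = 1194.8080 kJ/kg
Q_in = 2726.7180 kJ/kg
eta = 0.4382 = 43.8185%

eta = 43.8185%


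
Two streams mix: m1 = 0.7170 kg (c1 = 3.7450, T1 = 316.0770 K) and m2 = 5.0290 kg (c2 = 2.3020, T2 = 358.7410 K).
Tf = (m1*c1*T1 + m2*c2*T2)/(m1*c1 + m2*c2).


num = 5001.7766
den = 14.2619
Tf = 350.7084 K

350.7084 K


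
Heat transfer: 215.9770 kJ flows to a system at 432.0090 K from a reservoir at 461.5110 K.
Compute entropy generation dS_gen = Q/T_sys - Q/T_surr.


dS_sys = 215.9770/432.0090 = 0.4999 kJ/K
dS_surr = -215.9770/461.5110 = -0.4680 kJ/K
dS_gen = 0.4999 - 0.4680 = 0.0320 kJ/K (irreversible)

dS_gen = 0.0320 kJ/K, irreversible


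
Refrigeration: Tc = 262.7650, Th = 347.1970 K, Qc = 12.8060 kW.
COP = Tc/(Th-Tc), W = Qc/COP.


COP = 262.7650 / 84.4320 = 3.1121
W = 12.8060 / 3.1121 = 4.1148 kW

COP = 3.1121, W = 4.1148 kW


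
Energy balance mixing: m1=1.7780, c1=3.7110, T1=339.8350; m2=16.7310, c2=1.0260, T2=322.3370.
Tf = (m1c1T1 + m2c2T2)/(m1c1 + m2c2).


num = 7775.5239
den = 23.7642
Tf = 327.1953 K

327.1953 K


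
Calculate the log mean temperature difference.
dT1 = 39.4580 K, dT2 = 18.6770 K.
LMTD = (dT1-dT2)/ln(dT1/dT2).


dT1/dT2 = 2.1127
ln(dT1/dT2) = 0.7479
LMTD = 20.7810 / 0.7479 = 27.7842 K

27.7842 K


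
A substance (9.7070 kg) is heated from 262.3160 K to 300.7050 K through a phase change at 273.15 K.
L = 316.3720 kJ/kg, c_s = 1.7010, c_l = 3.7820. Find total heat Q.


Q1 (sensible, solid) = 9.7070 * 1.7010 * 10.8340 = 178.8868 kJ
Q2 (latent) = 9.7070 * 316.3720 = 3071.0230 kJ
Q3 (sensible, liquid) = 9.7070 * 3.7820 * 27.5550 = 1011.5957 kJ
Q_total = 4261.5054 kJ

4261.5054 kJ


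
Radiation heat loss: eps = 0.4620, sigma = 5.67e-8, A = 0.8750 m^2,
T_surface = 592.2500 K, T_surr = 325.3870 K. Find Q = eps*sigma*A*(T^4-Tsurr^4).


T^4 = 1.2303e+11
Tsurr^4 = 1.1210e+10
Q = 0.4620 * 5.67e-8 * 0.8750 * 1.1182e+11 = 2563.0864 W

2563.0864 W


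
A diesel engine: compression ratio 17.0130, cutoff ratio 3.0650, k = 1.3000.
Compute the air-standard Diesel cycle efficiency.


r^(k-1) = 2.3401
rc^k = 4.2890
eta = 0.4764 = 47.6435%

47.6435%


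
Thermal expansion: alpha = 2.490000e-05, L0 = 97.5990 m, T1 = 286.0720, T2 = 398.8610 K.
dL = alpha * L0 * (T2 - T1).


dT = 112.7890 K
dL = 2.490000e-05 * 97.5990 * 112.7890 = 0.274102 m
L_final = 97.873102 m

dL = 0.274102 m


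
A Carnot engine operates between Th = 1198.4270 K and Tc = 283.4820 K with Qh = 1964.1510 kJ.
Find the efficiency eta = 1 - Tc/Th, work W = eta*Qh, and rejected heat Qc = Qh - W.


eta = 1 - 283.4820/1198.4270 = 0.7635
W = 0.7635 * 1964.1510 = 1499.5408 kJ
Qc = 1964.1510 - 1499.5408 = 464.6102 kJ

eta = 76.3455%, W = 1499.5408 kJ, Qc = 464.6102 kJ


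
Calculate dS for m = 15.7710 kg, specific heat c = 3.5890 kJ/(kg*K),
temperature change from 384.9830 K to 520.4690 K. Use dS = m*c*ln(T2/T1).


T2/T1 = 1.3519
ln(T2/T1) = 0.3015
dS = 15.7710 * 3.5890 * 0.3015 = 17.0673 kJ/K

17.0673 kJ/K


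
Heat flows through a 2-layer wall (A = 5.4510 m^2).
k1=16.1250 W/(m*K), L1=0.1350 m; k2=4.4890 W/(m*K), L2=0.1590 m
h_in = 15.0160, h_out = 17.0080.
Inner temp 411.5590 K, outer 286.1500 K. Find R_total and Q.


R_conv_in = 1/(15.0160*5.4510) = 0.0122
R_1 = 0.1350/(16.1250*5.4510) = 0.0015
R_2 = 0.1590/(4.4890*5.4510) = 0.0065
R_conv_out = 1/(17.0080*5.4510) = 0.0108
R_total = 0.0310 K/W
Q = 125.4090 / 0.0310 = 4040.6095 W

R_total = 0.0310 K/W, Q = 4040.6095 W


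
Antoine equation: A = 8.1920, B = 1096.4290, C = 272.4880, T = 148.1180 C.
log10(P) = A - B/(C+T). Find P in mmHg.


C+T = 420.6060
B/(C+T) = 2.6068
log10(P) = 8.1920 - 2.6068 = 5.5852
P = 10^5.5852 = 384783.0908 mmHg

384783.0908 mmHg


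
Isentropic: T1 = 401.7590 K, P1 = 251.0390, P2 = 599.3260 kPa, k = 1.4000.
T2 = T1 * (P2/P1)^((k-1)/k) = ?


(k-1)/k = 0.2857
(P2/P1)^exp = 1.2823
T2 = 401.7590 * 1.2823 = 515.1614 K

515.1614 K


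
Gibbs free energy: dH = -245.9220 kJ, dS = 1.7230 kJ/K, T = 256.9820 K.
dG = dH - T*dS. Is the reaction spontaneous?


T*dS = 256.9820 * 1.7230 = 442.7800 kJ
dG = -245.9220 - 442.7800 = -688.7020 kJ (spontaneous)

dG = -688.7020 kJ, spontaneous


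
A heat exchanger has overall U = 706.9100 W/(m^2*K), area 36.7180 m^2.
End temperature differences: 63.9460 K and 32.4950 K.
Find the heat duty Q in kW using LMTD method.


LMTD = 46.4597 K
Q = 706.9100 * 36.7180 * 46.4597 = 1205922.0806 W = 1205.9221 kW

1205.9221 kW


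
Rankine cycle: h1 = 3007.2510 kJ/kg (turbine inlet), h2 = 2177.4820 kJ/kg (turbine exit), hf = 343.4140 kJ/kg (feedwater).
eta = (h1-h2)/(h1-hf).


W = 829.7690 kJ/kg
Q_in = 2663.8370 kJ/kg
eta = 0.3115 = 31.1494%

eta = 31.1494%


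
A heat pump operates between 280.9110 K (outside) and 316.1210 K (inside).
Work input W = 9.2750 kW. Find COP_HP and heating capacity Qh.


COP = 316.1210 / 35.2100 = 8.9782
Qh = 8.9782 * 9.2750 = 83.2724 kW

COP = 8.9782, Qh = 83.2724 kW


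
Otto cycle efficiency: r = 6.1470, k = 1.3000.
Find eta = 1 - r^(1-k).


r^(k-1) = 1.7242
eta = 1 - 1/1.7242 = 0.4200 = 42.0036%

42.0036%


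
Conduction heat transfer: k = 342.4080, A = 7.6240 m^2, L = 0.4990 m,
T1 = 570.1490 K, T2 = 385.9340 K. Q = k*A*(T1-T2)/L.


dT = 184.2150 K
Q = 342.4080 * 7.6240 * 184.2150 / 0.4990 = 963720.8065 W

963720.8065 W


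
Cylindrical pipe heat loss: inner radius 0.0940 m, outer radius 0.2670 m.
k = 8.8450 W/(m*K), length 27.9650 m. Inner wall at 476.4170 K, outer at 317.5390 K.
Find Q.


dT = 158.8780 K
ln(ro/ri) = 1.0440
Q = 2*pi*8.8450*27.9650*158.8780 / 1.0440 = 236523.8733 W

236523.8733 W


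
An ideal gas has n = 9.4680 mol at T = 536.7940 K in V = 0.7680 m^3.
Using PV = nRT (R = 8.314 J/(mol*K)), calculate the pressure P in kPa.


P = nRT/V = 9.4680 * 8.314 * 536.7940 / 0.7680
= 42254.7875 / 0.7680 = 55019.2546 Pa = 55.0193 kPa

55.0193 kPa


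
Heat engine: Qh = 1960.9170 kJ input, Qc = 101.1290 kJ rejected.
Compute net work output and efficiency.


W = 1960.9170 - 101.1290 = 1859.7880 kJ
eta = 1859.7880 / 1960.9170 = 0.9484 = 94.8428%

W = 1859.7880 kJ, eta = 94.8428%


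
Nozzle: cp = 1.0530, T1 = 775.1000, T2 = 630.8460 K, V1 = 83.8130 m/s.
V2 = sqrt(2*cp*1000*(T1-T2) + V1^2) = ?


dT = 144.2540 K
2*cp*1000*dT = 303798.9240
V1^2 = 7024.6190
V2 = sqrt(310823.5430) = 557.5155 m/s

557.5155 m/s


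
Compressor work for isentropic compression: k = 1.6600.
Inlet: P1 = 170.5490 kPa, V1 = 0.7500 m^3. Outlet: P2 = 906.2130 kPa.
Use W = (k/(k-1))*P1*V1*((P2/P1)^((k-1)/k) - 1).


(k-1)/k = 0.3976
(P2/P1)^exp = 1.9427
W = 2.5152 * 170.5490 * 0.7500 * (1.9427 - 1) = 303.2813 kJ

303.2813 kJ


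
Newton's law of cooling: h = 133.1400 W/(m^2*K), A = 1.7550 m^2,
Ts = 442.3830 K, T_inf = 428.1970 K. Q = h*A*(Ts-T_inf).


dT = 14.1860 K
Q = 133.1400 * 1.7550 * 14.1860 = 3314.7107 W

3314.7107 W


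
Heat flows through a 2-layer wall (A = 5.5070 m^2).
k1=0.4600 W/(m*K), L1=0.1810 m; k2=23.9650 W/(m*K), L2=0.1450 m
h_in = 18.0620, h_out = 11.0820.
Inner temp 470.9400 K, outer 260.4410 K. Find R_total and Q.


R_conv_in = 1/(18.0620*5.5070) = 0.0101
R_1 = 0.1810/(0.4600*5.5070) = 0.0715
R_2 = 0.1450/(23.9650*5.5070) = 0.0011
R_conv_out = 1/(11.0820*5.5070) = 0.0164
R_total = 0.0990 K/W
Q = 210.4990 / 0.0990 = 2126.4982 W

R_total = 0.0990 K/W, Q = 2126.4982 W


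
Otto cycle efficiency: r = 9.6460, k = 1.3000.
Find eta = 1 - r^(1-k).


r^(k-1) = 1.9738
eta = 1 - 1/1.9738 = 0.4934 = 49.3364%

49.3364%


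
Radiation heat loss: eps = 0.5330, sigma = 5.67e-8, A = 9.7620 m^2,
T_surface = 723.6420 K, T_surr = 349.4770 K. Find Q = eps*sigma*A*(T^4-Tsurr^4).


T^4 = 2.7422e+11
Tsurr^4 = 1.4917e+10
Q = 0.5330 * 5.67e-8 * 9.7620 * 2.5930e+11 = 76498.4651 W

76498.4651 W


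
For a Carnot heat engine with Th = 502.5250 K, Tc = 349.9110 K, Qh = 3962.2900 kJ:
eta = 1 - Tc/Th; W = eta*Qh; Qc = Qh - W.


eta = 1 - 349.9110/502.5250 = 0.3037
W = 0.3037 * 3962.2900 = 1203.3251 kJ
Qc = 3962.2900 - 1203.3251 = 2758.9649 kJ

eta = 30.3694%, W = 1203.3251 kJ, Qc = 2758.9649 kJ


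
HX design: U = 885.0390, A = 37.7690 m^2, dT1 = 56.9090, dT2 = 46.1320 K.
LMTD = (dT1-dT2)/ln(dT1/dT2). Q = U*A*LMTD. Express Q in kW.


LMTD = 51.3321 K
Q = 885.0390 * 37.7690 * 51.3321 = 1715879.6819 W = 1715.8797 kW

1715.8797 kW


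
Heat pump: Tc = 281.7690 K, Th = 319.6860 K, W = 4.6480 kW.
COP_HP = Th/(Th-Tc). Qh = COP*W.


COP = 319.6860 / 37.9170 = 8.4312
Qh = 8.4312 * 4.6480 = 39.1882 kW

COP = 8.4312, Qh = 39.1882 kW


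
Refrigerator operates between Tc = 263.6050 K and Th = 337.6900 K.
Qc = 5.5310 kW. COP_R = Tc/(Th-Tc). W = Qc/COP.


COP = 263.6050 / 74.0850 = 3.5581
W = 5.5310 / 3.5581 = 1.5545 kW

COP = 3.5581, W = 1.5545 kW


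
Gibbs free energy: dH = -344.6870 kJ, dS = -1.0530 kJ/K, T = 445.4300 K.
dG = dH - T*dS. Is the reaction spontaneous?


T*dS = 445.4300 * -1.0530 = -469.0378 kJ
dG = -344.6870 + 469.0378 = 124.3508 kJ (non-spontaneous)

dG = 124.3508 kJ, non-spontaneous


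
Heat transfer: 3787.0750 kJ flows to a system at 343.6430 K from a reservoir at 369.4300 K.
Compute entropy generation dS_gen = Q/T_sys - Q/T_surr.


dS_sys = 3787.0750/343.6430 = 11.0204 kJ/K
dS_surr = -3787.0750/369.4300 = -10.2511 kJ/K
dS_gen = 11.0204 - 10.2511 = 0.7692 kJ/K (irreversible)

dS_gen = 0.7692 kJ/K, irreversible


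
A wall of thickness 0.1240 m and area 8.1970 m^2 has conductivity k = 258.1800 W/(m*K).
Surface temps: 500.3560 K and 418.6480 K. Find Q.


dT = 81.7080 K
Q = 258.1800 * 8.1970 * 81.7080 / 0.1240 = 1394506.1266 W

1394506.1266 W


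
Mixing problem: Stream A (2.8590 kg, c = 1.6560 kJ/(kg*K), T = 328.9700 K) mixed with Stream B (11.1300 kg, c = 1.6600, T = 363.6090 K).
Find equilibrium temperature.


num = 8275.4769
den = 23.2103
Tf = 356.5432 K

356.5432 K


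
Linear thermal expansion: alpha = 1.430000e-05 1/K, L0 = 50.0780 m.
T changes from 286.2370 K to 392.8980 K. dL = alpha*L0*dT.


dT = 106.6610 K
dL = 1.430000e-05 * 50.0780 * 106.6610 = 0.076382 m
L_final = 50.154382 m

dL = 0.076382 m


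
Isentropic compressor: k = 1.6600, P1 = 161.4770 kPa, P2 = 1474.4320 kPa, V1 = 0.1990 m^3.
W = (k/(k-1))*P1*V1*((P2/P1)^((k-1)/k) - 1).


(k-1)/k = 0.3976
(P2/P1)^exp = 2.4093
W = 2.5152 * 161.4770 * 0.1990 * (2.4093 - 1) = 113.9021 kJ

113.9021 kJ


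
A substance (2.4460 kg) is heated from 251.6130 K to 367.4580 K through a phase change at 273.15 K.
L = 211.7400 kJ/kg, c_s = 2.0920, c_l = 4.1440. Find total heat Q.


Q1 (sensible, solid) = 2.4460 * 2.0920 * 21.5370 = 110.2055 kJ
Q2 (latent) = 2.4460 * 211.7400 = 517.9160 kJ
Q3 (sensible, liquid) = 2.4460 * 4.1440 * 94.3080 = 955.9270 kJ
Q_total = 1584.0486 kJ

1584.0486 kJ


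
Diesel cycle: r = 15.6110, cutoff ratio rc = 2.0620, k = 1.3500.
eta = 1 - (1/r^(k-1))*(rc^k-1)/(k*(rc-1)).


r^(k-1) = 2.6164
rc^k = 2.6564
eta = 0.5584 = 55.8429%

55.8429%


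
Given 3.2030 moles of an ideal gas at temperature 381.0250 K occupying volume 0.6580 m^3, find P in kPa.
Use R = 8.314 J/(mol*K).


P = nRT/V = 3.2030 * 8.314 * 381.0250 / 0.6580
= 10146.5974 / 0.6580 = 15420.3609 Pa = 15.4204 kPa

15.4204 kPa


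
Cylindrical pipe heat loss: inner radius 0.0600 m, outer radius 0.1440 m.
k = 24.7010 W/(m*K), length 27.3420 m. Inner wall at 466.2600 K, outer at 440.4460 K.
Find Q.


dT = 25.8140 K
ln(ro/ri) = 0.8755
Q = 2*pi*24.7010*27.3420*25.8140 / 0.8755 = 125123.6332 W

125123.6332 W


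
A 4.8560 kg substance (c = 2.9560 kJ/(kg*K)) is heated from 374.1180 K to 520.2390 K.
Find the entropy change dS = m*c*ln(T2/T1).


T2/T1 = 1.3906
ln(T2/T1) = 0.3297
dS = 4.8560 * 2.9560 * 0.3297 = 4.7329 kJ/K

4.7329 kJ/K


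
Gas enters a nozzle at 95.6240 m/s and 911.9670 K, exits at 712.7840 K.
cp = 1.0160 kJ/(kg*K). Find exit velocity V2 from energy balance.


dT = 199.1830 K
2*cp*1000*dT = 404739.8560
V1^2 = 9143.9494
V2 = sqrt(413883.8054) = 643.3380 m/s

643.3380 m/s


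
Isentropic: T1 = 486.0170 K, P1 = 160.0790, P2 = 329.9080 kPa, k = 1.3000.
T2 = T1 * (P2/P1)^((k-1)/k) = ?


(k-1)/k = 0.2308
(P2/P1)^exp = 1.1816
T2 = 486.0170 * 1.1816 = 574.2837 K

574.2837 K


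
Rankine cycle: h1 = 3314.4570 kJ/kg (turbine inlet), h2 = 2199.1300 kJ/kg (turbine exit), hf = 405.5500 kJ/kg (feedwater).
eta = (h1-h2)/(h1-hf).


W = 1115.3270 kJ/kg
Q_in = 2908.9070 kJ/kg
eta = 0.3834 = 38.3418%

eta = 38.3418%


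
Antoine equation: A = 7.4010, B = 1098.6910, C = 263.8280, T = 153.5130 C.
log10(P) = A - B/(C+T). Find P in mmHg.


C+T = 417.3410
B/(C+T) = 2.6326
log10(P) = 7.4010 - 2.6326 = 4.7684
P = 10^4.7684 = 58668.1233 mmHg

58668.1233 mmHg


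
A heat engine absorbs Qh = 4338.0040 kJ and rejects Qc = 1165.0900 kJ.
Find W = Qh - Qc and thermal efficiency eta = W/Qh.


W = 4338.0040 - 1165.0900 = 3172.9140 kJ
eta = 3172.9140 / 4338.0040 = 0.7314 = 73.1423%

W = 3172.9140 kJ, eta = 73.1423%


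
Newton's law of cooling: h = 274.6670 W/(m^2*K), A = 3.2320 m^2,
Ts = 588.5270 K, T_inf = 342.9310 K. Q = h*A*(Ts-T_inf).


dT = 245.5960 K
Q = 274.6670 * 3.2320 * 245.5960 = 218021.4006 W

218021.4006 W


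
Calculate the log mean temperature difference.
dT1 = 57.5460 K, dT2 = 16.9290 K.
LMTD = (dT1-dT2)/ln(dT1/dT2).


dT1/dT2 = 3.3993
ln(dT1/dT2) = 1.2236
LMTD = 40.6170 / 1.2236 = 33.1959 K

33.1959 K


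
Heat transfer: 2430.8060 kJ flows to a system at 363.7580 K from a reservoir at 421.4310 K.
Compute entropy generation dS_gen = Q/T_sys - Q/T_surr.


dS_sys = 2430.8060/363.7580 = 6.6825 kJ/K
dS_surr = -2430.8060/421.4310 = -5.7680 kJ/K
dS_gen = 6.6825 - 5.7680 = 0.9145 kJ/K (irreversible)

dS_gen = 0.9145 kJ/K, irreversible


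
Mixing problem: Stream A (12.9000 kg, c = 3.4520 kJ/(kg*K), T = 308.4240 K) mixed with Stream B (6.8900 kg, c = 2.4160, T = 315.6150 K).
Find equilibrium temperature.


num = 18988.1705
den = 61.1770
Tf = 310.3807 K

310.3807 K


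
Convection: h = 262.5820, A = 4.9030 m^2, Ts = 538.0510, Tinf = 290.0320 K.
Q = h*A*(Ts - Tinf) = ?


dT = 248.0190 K
Q = 262.5820 * 4.9030 * 248.0190 = 319309.4688 W

319309.4688 W


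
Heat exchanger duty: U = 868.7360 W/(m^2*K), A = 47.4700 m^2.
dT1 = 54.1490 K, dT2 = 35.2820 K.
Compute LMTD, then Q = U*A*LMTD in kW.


LMTD = 44.0441 K
Q = 868.7360 * 47.4700 * 44.0441 = 1816328.1412 W = 1816.3281 kW

1816.3281 kW


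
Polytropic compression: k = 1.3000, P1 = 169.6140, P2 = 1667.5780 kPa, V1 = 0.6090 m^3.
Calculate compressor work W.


(k-1)/k = 0.2308
(P2/P1)^exp = 1.6946
W = 4.3333 * 169.6140 * 0.6090 * (1.6946 - 1) = 310.9108 kJ

310.9108 kJ


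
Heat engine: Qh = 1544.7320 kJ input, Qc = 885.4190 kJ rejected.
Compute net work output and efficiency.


W = 1544.7320 - 885.4190 = 659.3130 kJ
eta = 659.3130 / 1544.7320 = 0.4268 = 42.6814%

W = 659.3130 kJ, eta = 42.6814%


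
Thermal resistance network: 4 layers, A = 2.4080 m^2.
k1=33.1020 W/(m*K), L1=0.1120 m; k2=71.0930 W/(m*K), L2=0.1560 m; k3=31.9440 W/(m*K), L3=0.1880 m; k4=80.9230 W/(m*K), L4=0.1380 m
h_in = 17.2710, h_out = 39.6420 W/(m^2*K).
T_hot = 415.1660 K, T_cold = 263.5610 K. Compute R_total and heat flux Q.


R_conv_in = 1/(17.2710*2.4080) = 0.0240
R_1 = 0.1120/(33.1020*2.4080) = 0.0014
R_2 = 0.1560/(71.0930*2.4080) = 0.0009
R_3 = 0.1880/(31.9440*2.4080) = 0.0024
R_4 = 0.1380/(80.9230*2.4080) = 0.0007
R_conv_out = 1/(39.6420*2.4080) = 0.0105
R_total = 0.0400 K/W
Q = 151.6050 / 0.0400 = 3791.1203 W

R_total = 0.0400 K/W, Q = 3791.1203 W


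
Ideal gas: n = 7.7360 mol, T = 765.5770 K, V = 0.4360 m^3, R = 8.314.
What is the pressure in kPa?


P = nRT/V = 7.7360 * 8.314 * 765.5770 / 0.4360
= 49239.6955 / 0.4360 = 112935.0815 Pa = 112.9351 kPa

112.9351 kPa


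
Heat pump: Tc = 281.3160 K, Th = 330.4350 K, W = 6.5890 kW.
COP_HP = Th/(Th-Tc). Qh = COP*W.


COP = 330.4350 / 49.1190 = 6.7272
Qh = 6.7272 * 6.5890 = 44.3257 kW

COP = 6.7272, Qh = 44.3257 kW


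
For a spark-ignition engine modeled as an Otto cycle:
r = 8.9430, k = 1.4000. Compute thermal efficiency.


r^(k-1) = 2.4021
eta = 1 - 1/2.4021 = 0.5837 = 58.3700%

58.3700%


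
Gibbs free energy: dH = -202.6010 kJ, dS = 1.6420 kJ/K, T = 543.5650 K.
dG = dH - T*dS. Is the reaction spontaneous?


T*dS = 543.5650 * 1.6420 = 892.5337 kJ
dG = -202.6010 - 892.5337 = -1095.1347 kJ (spontaneous)

dG = -1095.1347 kJ, spontaneous


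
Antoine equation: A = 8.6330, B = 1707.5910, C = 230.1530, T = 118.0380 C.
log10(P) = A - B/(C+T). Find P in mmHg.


C+T = 348.1910
B/(C+T) = 4.9042
log10(P) = 8.6330 - 4.9042 = 3.7288
P = 10^3.7288 = 5355.7583 mmHg

5355.7583 mmHg


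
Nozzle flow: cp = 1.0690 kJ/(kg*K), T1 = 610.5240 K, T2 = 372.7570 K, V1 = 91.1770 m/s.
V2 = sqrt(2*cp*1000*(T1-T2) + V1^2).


dT = 237.7670 K
2*cp*1000*dT = 508345.8460
V1^2 = 8313.2453
V2 = sqrt(516659.0913) = 718.7900 m/s

718.7900 m/s


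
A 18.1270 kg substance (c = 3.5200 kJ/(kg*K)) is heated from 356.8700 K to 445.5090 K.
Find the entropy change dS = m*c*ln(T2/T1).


T2/T1 = 1.2484
ln(T2/T1) = 0.2218
dS = 18.1270 * 3.5200 * 0.2218 = 14.1553 kJ/K

14.1553 kJ/K


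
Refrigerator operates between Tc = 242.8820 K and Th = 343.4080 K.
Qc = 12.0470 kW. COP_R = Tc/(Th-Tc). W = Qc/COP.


COP = 242.8820 / 100.5260 = 2.4161
W = 12.0470 / 2.4161 = 4.9861 kW

COP = 2.4161, W = 4.9861 kW


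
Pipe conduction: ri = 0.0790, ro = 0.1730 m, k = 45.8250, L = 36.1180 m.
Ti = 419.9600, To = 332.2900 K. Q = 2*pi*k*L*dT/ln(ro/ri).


dT = 87.6700 K
ln(ro/ri) = 0.7838
Q = 2*pi*45.8250*36.1180*87.6700 / 0.7838 = 1163128.0968 W

1163128.0968 W


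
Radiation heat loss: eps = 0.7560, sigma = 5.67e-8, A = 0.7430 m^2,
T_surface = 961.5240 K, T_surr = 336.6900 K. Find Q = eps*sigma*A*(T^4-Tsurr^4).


T^4 = 8.5475e+11
Tsurr^4 = 1.2851e+10
Q = 0.7560 * 5.67e-8 * 0.7430 * 8.4190e+11 = 26813.6128 W

26813.6128 W


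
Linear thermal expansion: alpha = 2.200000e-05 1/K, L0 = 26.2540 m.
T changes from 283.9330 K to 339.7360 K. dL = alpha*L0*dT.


dT = 55.8030 K
dL = 2.200000e-05 * 26.2540 * 55.8030 = 0.032231 m
L_final = 26.286231 m

dL = 0.032231 m


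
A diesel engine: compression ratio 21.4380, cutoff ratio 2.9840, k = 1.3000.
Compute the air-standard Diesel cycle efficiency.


r^(k-1) = 2.5082
rc^k = 4.1423
eta = 0.5143 = 51.4261%

51.4261%


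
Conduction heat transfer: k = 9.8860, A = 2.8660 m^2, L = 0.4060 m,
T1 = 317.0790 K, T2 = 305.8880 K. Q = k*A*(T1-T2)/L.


dT = 11.1910 K
Q = 9.8860 * 2.8660 * 11.1910 / 0.4060 = 780.9795 W

780.9795 W


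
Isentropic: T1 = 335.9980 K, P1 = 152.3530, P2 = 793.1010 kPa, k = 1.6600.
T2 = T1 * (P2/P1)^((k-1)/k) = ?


(k-1)/k = 0.3976
(P2/P1)^exp = 1.9269
T2 = 335.9980 * 1.9269 = 647.4425 K

647.4425 K


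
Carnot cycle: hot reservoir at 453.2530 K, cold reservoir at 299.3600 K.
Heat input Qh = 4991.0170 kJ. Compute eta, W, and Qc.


eta = 1 - 299.3600/453.2530 = 0.3395
W = 0.3395 * 4991.0170 = 1694.6001 kJ
Qc = 4991.0170 - 1694.6001 = 3296.4169 kJ

eta = 33.9530%, W = 1694.6001 kJ, Qc = 3296.4169 kJ


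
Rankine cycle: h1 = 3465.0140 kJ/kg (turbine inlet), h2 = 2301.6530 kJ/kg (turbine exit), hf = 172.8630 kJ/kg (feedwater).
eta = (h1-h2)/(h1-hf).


W = 1163.3610 kJ/kg
Q_in = 3292.1510 kJ/kg
eta = 0.3534 = 35.3374%

eta = 35.3374%


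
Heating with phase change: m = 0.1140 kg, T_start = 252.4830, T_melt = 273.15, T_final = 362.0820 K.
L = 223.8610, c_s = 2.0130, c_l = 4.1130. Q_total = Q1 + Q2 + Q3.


Q1 (sensible, solid) = 0.1140 * 2.0130 * 20.6670 = 4.7427 kJ
Q2 (latent) = 0.1140 * 223.8610 = 25.5202 kJ
Q3 (sensible, liquid) = 0.1140 * 4.1130 * 88.9320 = 41.6986 kJ
Q_total = 71.9615 kJ

71.9615 kJ


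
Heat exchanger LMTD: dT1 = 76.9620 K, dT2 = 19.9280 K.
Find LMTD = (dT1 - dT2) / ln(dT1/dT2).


dT1/dT2 = 3.8620
ln(dT1/dT2) = 1.3512
LMTD = 57.0340 / 1.3512 = 42.2103 K

42.2103 K


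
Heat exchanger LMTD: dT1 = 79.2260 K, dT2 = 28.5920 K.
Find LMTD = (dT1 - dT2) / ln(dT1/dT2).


dT1/dT2 = 2.7709
ln(dT1/dT2) = 1.0192
LMTD = 50.6340 / 1.0192 = 49.6812 K

49.6812 K


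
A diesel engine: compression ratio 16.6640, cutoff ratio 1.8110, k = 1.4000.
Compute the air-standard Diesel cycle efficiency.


r^(k-1) = 3.0811
rc^k = 2.2966
eta = 0.6294 = 62.9365%

62.9365%


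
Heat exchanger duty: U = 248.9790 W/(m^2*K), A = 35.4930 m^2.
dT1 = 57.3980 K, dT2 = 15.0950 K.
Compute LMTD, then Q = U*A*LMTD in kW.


LMTD = 31.6723 K
Q = 248.9790 * 35.4930 * 31.6723 = 279888.6327 W = 279.8886 kW

279.8886 kW


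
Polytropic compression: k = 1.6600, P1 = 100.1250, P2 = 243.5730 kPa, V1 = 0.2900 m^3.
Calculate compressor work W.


(k-1)/k = 0.3976
(P2/P1)^exp = 1.4240
W = 2.5152 * 100.1250 * 0.2900 * (1.4240 - 1) = 30.9636 kJ

30.9636 kJ


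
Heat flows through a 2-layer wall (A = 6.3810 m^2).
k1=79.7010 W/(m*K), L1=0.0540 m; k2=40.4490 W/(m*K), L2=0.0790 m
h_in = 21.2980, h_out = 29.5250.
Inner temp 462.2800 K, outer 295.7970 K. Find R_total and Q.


R_conv_in = 1/(21.2980*6.3810) = 0.0074
R_1 = 0.0540/(79.7010*6.3810) = 0.0001
R_2 = 0.0790/(40.4490*6.3810) = 0.0003
R_conv_out = 1/(29.5250*6.3810) = 0.0053
R_total = 0.0131 K/W
Q = 166.4830 / 0.0131 = 12729.6601 W

R_total = 0.0131 K/W, Q = 12729.6601 W


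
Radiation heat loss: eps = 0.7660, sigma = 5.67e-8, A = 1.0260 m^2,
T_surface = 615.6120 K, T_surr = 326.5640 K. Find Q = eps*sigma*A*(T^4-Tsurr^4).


T^4 = 1.4362e+11
Tsurr^4 = 1.1373e+10
Q = 0.7660 * 5.67e-8 * 1.0260 * 1.3225e+11 = 5893.3157 W

5893.3157 W
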